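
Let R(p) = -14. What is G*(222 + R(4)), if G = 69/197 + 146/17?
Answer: 6226480/3349 ≈ 1859.2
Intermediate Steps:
G = 29935/3349 (G = 69*(1/197) + 146*(1/17) = 69/197 + 146/17 = 29935/3349 ≈ 8.9385)
G*(222 + R(4)) = 29935*(222 - 14)/3349 = (29935/3349)*208 = 6226480/3349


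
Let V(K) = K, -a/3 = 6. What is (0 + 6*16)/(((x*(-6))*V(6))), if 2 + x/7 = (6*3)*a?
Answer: 4/3423 ≈ 0.0011686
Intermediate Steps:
a = -18 (a = -3*6 = -18)
x = -2282 (x = -14 + 7*((6*3)*(-18)) = -14 + 7*(18*(-18)) = -14 + 7*(-324) = -14 - 2268 = -2282)
(0 + 6*16)/(((x*(-6))*V(6))) = (0 + 6*16)/((-2282*(-6)*6)) = (0 + 96)/((13692*6)) = 96/82152 = 96*(1/82152) = 4/3423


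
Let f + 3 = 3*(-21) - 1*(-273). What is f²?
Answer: 42849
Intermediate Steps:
f = 207 (f = -3 + (3*(-21) - 1*(-273)) = -3 + (-63 + 273) = -3 + 210 = 207)
f² = 207² = 42849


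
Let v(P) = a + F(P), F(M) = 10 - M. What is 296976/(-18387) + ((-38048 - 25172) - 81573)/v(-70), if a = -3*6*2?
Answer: -81071995/24516 ≈ -3306.9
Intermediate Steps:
a = -36 (a = -18*2 = -36)
v(P) = -26 - P (v(P) = -36 + (10 - P) = -26 - P)
296976/(-18387) + ((-38048 - 25172) - 81573)/v(-70) = 296976/(-18387) + ((-38048 - 25172) - 81573)/(-26 - 1*(-70)) = 296976*(-1/18387) + (-63220 - 81573)/(-26 + 70) = -98992/6129 - 144793/44 = -98992/6129 - 144793*1/44 = -98992/6129 - 13163/4 = -81071995/24516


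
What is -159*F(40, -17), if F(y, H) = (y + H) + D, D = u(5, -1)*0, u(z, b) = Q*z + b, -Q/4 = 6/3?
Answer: -3657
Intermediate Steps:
Q = -8 (Q = -24/3 = -4*2 = -8)
u(z, b) = b - 8*z (u(z, b) = -8*z + b = b - 8*z)
D = 0 (D = (-1 - 8*5)*0 = (-1 - 40)*0 = -41*0 = 0)
F(y, H) = H + y (F(y, H) = (y + H) + 0 = (H + y) + 0 = H + y)
-159*F(40, -17) = -159*(-17 + 40) = -159*23 = -3657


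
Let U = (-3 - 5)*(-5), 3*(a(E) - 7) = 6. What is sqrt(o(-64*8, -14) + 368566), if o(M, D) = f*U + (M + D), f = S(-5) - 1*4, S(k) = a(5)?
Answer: 4*sqrt(23015) ≈ 606.83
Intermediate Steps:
a(E) = 9 (a(E) = 7 + (1/3)*6 = 7 + 2 = 9)
U = 40 (U = -8*(-5) = 40)
S(k) = 9
f = 5 (f = 9 - 1*4 = 9 - 4 = 5)
o(M, D) = 200 + D + M (o(M, D) = 5*40 + (M + D) = 200 + (D + M) = 200 + D + M)
sqrt(o(-64*8, -14) + 368566) = sqrt((200 - 14 - 64*8) + 368566) = sqrt((200 - 14 - 512) + 368566) = sqrt(-326 + 368566) = sqrt(368240) = 4*sqrt(23015)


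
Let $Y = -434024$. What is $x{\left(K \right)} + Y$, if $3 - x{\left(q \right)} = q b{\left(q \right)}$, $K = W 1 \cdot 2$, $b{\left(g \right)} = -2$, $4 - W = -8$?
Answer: $-433973$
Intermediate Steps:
$W = 12$ ($W = 4 - -8 = 4 + 8 = 12$)
$K = 24$ ($K = 12 \cdot 1 \cdot 2 = 12 \cdot 2 = 24$)
$x{\left(q \right)} = 3 + 2 q$ ($x{\left(q \right)} = 3 - q \left(-2\right) = 3 - - 2 q = 3 + 2 q$)
$x{\left(K \right)} + Y = \left(3 + 2 \cdot 24\right) - 434024 = \left(3 + 48\right) - 434024 = 51 - 434024 = -433973$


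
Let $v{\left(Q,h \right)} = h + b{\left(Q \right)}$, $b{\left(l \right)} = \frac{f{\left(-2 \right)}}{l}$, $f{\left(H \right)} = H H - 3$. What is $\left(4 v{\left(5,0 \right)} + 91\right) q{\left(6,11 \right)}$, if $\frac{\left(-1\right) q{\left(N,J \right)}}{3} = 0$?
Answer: $0$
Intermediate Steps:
$f{\left(H \right)} = -3 + H^{2}$ ($f{\left(H \right)} = H^{2} - 3 = -3 + H^{2}$)
$q{\left(N,J \right)} = 0$ ($q{\left(N,J \right)} = \left(-3\right) 0 = 0$)
$b{\left(l \right)} = \frac{1}{l}$ ($b{\left(l \right)} = \frac{-3 + \left(-2\right)^{2}}{l} = \frac{-3 + 4}{l} = 1 \frac{1}{l} = \frac{1}{l}$)
$v{\left(Q,h \right)} = h + \frac{1}{Q}$
$\left(4 v{\left(5,0 \right)} + 91\right) q{\left(6,11 \right)} = \left(4 \left(0 + \frac{1}{5}\right) + 91\right) 0 = \left(4 \cdot \frac{1}{5} + 91\right) 0 = \left(\frac{4}{5} + 91\right) 0 = \frac{459}{5} \cdot 0 = 0$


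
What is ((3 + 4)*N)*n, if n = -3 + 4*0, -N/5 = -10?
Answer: -1050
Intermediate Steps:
N = 50 (N = -5*(-10) = 50)
n = -3 (n = -3 + 0 = -3)
((3 + 4)*N)*n = ((3 + 4)*50)*(-3) = (7*50)*(-3) = 350*(-3) = -1050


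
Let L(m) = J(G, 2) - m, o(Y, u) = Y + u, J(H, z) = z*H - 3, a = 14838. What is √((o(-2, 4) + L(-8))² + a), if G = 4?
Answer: √15063 ≈ 122.73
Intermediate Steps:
J(H, z) = -3 + H*z (J(H, z) = H*z - 3 = -3 + H*z)
L(m) = 5 - m (L(m) = (-3 + 4*2) - m = (-3 + 8) - m = 5 - m)
√((o(-2, 4) + L(-8))² + a) = √(((-2 + 4) + (5 - 1*(-8)))² + 14838) = √((2 + (5 + 8))² + 14838) = √((2 + 13)² + 14838) = √(15² + 14838) = √(225 + 14838) = √15063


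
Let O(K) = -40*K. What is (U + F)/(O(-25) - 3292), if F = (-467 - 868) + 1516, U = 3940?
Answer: -4121/2292 ≈ -1.7980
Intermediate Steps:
F = 181 (F = -1335 + 1516 = 181)
(U + F)/(O(-25) - 3292) = (3940 + 181)/(-40*(-25) - 3292) = 4121/(1000 - 3292) = 4121/(-2292) = 4121*(-1/2292) = -4121/2292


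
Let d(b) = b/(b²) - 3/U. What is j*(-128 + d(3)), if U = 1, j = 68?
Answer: -26656/3 ≈ -8885.3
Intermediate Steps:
d(b) = -3 + 1/b (d(b) = b/(b²) - 3/1 = b/b² - 3*1 = 1/b - 3 = -3 + 1/b)
j*(-128 + d(3)) = 68*(-128 + (-3 + 1/3)) = 68*(-128 + (-3 + ⅓)) = 68*(-128 - 8/3) = 68*(-392/3) = -26656/3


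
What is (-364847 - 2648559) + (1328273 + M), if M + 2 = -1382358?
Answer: -3067493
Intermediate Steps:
M = -1382360 (M = -2 - 1382358 = -1382360)
(-364847 - 2648559) + (1328273 + M) = (-364847 - 2648559) + (1328273 - 1382360) = -3013406 - 54087 = -3067493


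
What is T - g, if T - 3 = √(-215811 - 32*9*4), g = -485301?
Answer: 485304 + 3*I*√24107 ≈ 4.853e+5 + 465.79*I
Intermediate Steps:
T = 3 + 3*I*√24107 (T = 3 + √(-215811 - 32*9*4) = 3 + √(-215811 - 288*4) = 3 + √(-215811 - 1152) = 3 + √(-216963) = 3 + 3*I*√24107 ≈ 3.0 + 465.79*I)
T - g = (3 + 3*I*√24107) - 1*(-485301) = (3 + 3*I*√24107) + 485301 = 485304 + 3*I*√24107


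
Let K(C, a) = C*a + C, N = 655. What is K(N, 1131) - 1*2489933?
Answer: -1748473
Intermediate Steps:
K(C, a) = C + C*a
K(N, 1131) - 1*2489933 = 655*(1 + 1131) - 1*2489933 = 655*1132 - 2489933 = 741460 - 2489933 = -1748473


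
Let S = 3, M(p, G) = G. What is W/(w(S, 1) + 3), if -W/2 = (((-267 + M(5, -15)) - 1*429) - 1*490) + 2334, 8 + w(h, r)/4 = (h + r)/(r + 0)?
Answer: 2266/13 ≈ 174.31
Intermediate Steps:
w(h, r) = -32 + 4*(h + r)/r (w(h, r) = -32 + 4*((h + r)/(r + 0)) = -32 + 4*((h + r)/r) = -32 + 4*(h + r)/r)
W = -2266 (W = -2*((((-267 - 15) - 1*429) - 1*490) + 2334) = -2*(((-282 - 429) - 490) + 2334) = -2*((-711 - 490) + 2334) = -2*(-1201 + 2334) = -2*1133 = -2266)
W/(w(S, 1) + 3) = -2266/((-28 + 4*3/1) + 3) = -2266/((-28 + 4*3*1) + 3) = -2266/((-28 + 12) + 3) = -2266/(-16 + 3) = -2266/(-13) = -2266*(-1/13) = 2266/13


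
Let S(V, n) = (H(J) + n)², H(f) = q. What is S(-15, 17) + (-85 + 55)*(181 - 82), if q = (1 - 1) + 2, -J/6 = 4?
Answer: -2609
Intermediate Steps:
J = -24 (J = -6*4 = -24)
q = 2 (q = 0 + 2 = 2)
H(f) = 2
S(V, n) = (2 + n)²
S(-15, 17) + (-85 + 55)*(181 - 82) = (2 + 17)² + (-85 + 55)*(181 - 82) = 19² - 30*99 = 361 - 2970 = -2609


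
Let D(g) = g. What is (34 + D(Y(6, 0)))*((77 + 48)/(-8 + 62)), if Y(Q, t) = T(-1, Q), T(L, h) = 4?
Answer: 2375/27 ≈ 87.963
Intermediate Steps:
Y(Q, t) = 4
(34 + D(Y(6, 0)))*((77 + 48)/(-8 + 62)) = (34 + 4)*((77 + 48)/(-8 + 62)) = 38*(125/54) = 2375/27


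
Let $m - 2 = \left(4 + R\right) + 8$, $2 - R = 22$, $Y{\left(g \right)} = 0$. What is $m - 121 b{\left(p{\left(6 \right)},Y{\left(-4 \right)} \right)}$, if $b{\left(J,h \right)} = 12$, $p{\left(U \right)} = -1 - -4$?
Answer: $-1458$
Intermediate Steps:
$p{\left(U \right)} = 3$ ($p{\left(U \right)} = -1 + 4 = 3$)
$R = -20$ ($R = 2 - 22 = -20$)
$m = -6$ ($m = 2 + \left(\left(4 - 20\right) + 8\right) = 2 + \left(-16 + 8\right) = 2 - 8 = -6$)
$m - 121 b{\left(p{\left(6 \right)},Y{\left(-4 \right)} \right)} = -6 - 1452 = -1458$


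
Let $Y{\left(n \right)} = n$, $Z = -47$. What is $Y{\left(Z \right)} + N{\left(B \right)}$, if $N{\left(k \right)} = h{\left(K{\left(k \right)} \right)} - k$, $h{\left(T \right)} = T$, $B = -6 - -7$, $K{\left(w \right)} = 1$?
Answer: $-47$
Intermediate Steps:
$B = 1$ ($B = -6 + 7 = 1$)
$N{\left(k \right)} = 1 - k$
$Y{\left(Z \right)} + N{\left(B \right)} = -47 + \left(1 - 1\right) = -47 + 0 = -47$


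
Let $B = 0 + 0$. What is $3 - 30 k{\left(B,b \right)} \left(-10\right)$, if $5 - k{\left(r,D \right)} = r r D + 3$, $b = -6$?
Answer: $1800$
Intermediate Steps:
$B = 0$
$k{\left(r,D \right)} = 2 - D r^{2}$ ($k{\left(r,D \right)} = 5 - \left(r r D + 3\right) = 5 - \left(r^{2} D + 3\right) = 5 - \left(D r^{2} + 3\right) = 5 - \left(3 + D r^{2}\right) = 2 - D r^{2}$)
$3 - 30 k{\left(B,b \right)} \left(-10\right) = 3 - 30 \left(2 - - 6 \cdot 0^{2}\right) \left(-10\right) = 3 - 30 \left(2 - \left(-6\right) 0\right) \left(-10\right) = 3 - 30 \left(2 + 0\right) \left(-10\right) = 3 \left(-30\right) 2 \left(-10\right) = 3 \left(\left(-60\right) \left(-10\right)\right) = 3 \cdot 600 = 1800$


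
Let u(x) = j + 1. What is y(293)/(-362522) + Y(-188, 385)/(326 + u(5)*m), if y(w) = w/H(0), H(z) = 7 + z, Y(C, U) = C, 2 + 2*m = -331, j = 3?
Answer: 119244833/215700590 ≈ 0.55283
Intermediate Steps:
m = -333/2 (m = -1 + (½)*(-331) = -1 - 331/2 = -333/2 ≈ -166.50)
u(x) = 4 (u(x) = 3 + 1 = 4)
y(w) = w/7 (y(w) = w/(7 + 0) = w/7)
y(293)/(-362522) + Y(-188, 385)/(326 + u(5)*m) = ((⅐)*293)/(-362522) - 188/(326 + 4*(-333/2)) = (293/7)*(-1/362522) - 188/(326 - 666) = -293/2537654 - 188/(-340) = -293/2537654 - 188*(-1/340) = -293/2537654 + 47/85 = 119244833/215700590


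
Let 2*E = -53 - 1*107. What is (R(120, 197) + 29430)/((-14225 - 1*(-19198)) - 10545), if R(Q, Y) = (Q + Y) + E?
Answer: -29667/5572 ≈ -5.3243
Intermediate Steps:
E = -80 (E = (-53 - 1*107)/2 = (-53 - 107)/2 = (½)*(-160) = -80)
R(Q, Y) = -80 + Q + Y (R(Q, Y) = (Q + Y) - 80 = -80 + Q + Y)
(R(120, 197) + 29430)/((-14225 - 1*(-19198)) - 10545) = ((-80 + 120 + 197) + 29430)/((-14225 - 1*(-19198)) - 10545) = (237 + 29430)/((-14225 + 19198) - 10545) = 29667/(4973 - 10545) = 29667/(-5572) = 29667*(-1/5572) = -29667/5572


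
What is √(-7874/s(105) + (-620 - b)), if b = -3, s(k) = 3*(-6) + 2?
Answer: 3*I*√222/4 ≈ 11.175*I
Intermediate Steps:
s(k) = -16 (s(k) = -18 + 2 = -16)
√(-7874/s(105) + (-620 - b)) = √(-7874/(-16) + (-620 - 1*(-3))) = √(-7874*(-1)/16 + (-620 + 3)) = √(-1*(-3937/8) - 617) = √(3937/8 - 617) = √(-999/8) = 3*I*√222/4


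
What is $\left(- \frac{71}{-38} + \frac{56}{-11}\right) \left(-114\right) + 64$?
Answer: $\frac{4745}{11} \approx 431.36$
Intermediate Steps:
$\left(- \frac{71}{-38} + \frac{56}{-11}\right) \left(-114\right) + 64 = \left(\left(-71\right) \left(- \frac{1}{38}\right) + 56 \left(- \frac{1}{11}\right)\right) \left(-114\right) + 64 = \left(\frac{71}{38} - \frac{56}{11}\right) \left(-114\right) + 64 = \left(- \frac{1347}{418}\right) \left(-114\right) + 64 = \frac{4041}{11} + 64 = \frac{4745}{11}$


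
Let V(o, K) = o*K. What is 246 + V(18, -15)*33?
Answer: -8664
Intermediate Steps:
V(o, K) = K*o
246 + V(18, -15)*33 = 246 - 15*18*33 = 246 - 270*33 = 246 - 8910 = -8664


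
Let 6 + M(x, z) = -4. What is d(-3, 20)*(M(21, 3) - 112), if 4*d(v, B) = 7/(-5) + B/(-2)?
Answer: 3477/10 ≈ 347.70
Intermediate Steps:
M(x, z) = -10 (M(x, z) = -6 - 4 = -10)
d(v, B) = -7/20 - B/8 (d(v, B) = (7/(-5) + B/(-2))/4 = (7*(-⅕) + B*(-½))/4 = (-7/5 - B/2)/4 = -7/20 - B/8)
d(-3, 20)*(M(21, 3) - 112) = (-7/20 - ⅛*20)*(-10 - 112) = (-7/20 - 5/2)*(-122) = -57/20*(-122) = 3477/10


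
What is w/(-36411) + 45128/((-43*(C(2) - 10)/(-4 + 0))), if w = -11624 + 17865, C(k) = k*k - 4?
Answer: -3287653031/7828365 ≈ -419.97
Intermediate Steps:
C(k) = -4 + k² (C(k) = k² - 4 = -4 + k²)
w = 6241
w/(-36411) + 45128/((-43*(C(2) - 10)/(-4 + 0))) = 6241/(-36411) + 45128/((-43*((-4 + 2²) - 10)/(-4 + 0))) = 6241*(-1/36411) + 45128/((-43*((-4 + 4) - 10)/(-4))) = -6241/36411 + 45128/((-43*(0 - 10)*(-1)/4)) = -6241/36411 + 45128/((-(-430)*(-1)/4)) = -6241/36411 + 45128/((-43*5/2)) = -6241/36411 + 45128/(-215/2) = -6241/36411 + 45128*(-2/215) = -6241/36411 - 90256/215 = -3287653031/7828365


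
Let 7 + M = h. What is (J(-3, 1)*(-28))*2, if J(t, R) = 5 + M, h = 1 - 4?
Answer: 280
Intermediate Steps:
h = -3
M = -10 (M = -7 - 3 = -10)
J(t, R) = -5 (J(t, R) = 5 - 10 = -5)
(J(-3, 1)*(-28))*2 = -5*(-28)*2 = 140*2 = 280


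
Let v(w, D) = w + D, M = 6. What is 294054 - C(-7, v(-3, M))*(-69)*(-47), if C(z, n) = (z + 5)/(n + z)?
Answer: 584865/2 ≈ 2.9243e+5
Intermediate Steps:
v(w, D) = D + w
C(z, n) = (5 + z)/(n + z)
294054 - C(-7, v(-3, M))*(-69)*(-47) = 294054 - ((5 - 7)/((6 - 3) - 7))*(-69)*(-47) = 294054 - (-2/(3 - 7))*(-69)*(-47) = 294054 - (-2/(-4))*(-69)*(-47) = 294054 - -1/4*(-2)*(-69)*(-47) = 294054 - (1/2)*(-69)*(-47) = 294054 - (-69)*(-47)/2 = 294054 - 1*3243/2 = 294054 - 3243/2 = 584865/2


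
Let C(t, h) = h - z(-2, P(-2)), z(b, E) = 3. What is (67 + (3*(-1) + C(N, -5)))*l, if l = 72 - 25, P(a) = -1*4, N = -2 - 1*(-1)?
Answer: 2632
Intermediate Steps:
N = -1 (N = -2 + 1 = -1)
P(a) = -4
C(t, h) = -3 + h (C(t, h) = h - 1*3 = h - 3 = -3 + h)
l = 47
(67 + (3*(-1) + C(N, -5)))*l = (67 + (3*(-1) + (-3 - 5)))*47 = (67 + (-3 - 8))*47 = (67 - 11)*47 = 56*47 = 2632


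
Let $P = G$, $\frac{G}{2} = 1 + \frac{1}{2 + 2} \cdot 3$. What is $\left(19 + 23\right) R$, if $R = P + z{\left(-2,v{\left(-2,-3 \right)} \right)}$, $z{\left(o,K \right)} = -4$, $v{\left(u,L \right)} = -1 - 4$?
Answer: $-21$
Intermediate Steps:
$v{\left(u,L \right)} = -5$ ($v{\left(u,L \right)} = -1 - 4 = -5$)
$G = \frac{7}{2}$ ($G = 2 \left(1 + \frac{1}{2 + 2} \cdot 3\right) = 2 \left(1 + \frac{1}{4} \cdot 3\right) = 2 \left(1 + \frac{3}{4}\right) = 2 \cdot \frac{7}{4} = \frac{7}{2} \approx 3.5$)
$P = \frac{7}{2} \approx 3.5$
$R = - \frac{1}{2}$ ($R = \frac{7}{2} - 4 = - \frac{1}{2} \approx -0.5$)
$\left(19 + 23\right) R = \left(19 + 23\right) \left(- \frac{1}{2}\right) = 42 \left(- \frac{1}{2}\right) = -21$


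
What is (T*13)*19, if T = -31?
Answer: -7657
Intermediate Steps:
(T*13)*19 = -31*13*19 = -403*19 = -7657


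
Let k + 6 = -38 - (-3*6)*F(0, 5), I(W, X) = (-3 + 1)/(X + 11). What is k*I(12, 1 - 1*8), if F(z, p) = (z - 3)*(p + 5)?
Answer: 292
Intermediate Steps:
F(z, p) = (-3 + z)*(5 + p)
I(W, X) = -2/(11 + X)
k = -584 (k = -6 + (-38 - (-3*6)*(-15 - 3*5 + 5*0 + 5*0)) = -6 + (-38 - (-18)*(-15 - 15 + 0 + 0)) = -6 + (-38 - (-18)*(-30)) = -6 + (-38 - 1*540) = -6 + (-38 - 540) = -6 - 578 = -584)
k*I(12, 1 - 1*8) = -(-1168)/(11 + (1 - 1*8)) = -(-1168)/(11 + (1 - 8)) = -(-1168)/(11 - 7) = -(-1168)/4 = -584*(-½) = 292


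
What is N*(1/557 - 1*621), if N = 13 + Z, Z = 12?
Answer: -8647400/557 ≈ -15525.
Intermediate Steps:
N = 25 (N = 13 + 12 = 25)
N*(1/557 - 1*621) = 25*(1/557 - 1*621) = 25*(1/557 - 621) = 25*(-345896/557) = -8647400/557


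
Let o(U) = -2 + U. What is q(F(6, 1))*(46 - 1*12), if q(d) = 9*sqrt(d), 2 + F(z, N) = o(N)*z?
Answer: 612*I*sqrt(2) ≈ 865.5*I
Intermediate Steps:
F(z, N) = -2 + z*(-2 + N) (F(z, N) = -2 + (-2 + N)*z = -2 + z*(-2 + N))
q(F(6, 1))*(46 - 1*12) = (9*sqrt(-2 + 6*(-2 + 1)))*(46 - 1*12) = (9*sqrt(-2 + 6*(-1)))*(46 - 12) = (9*sqrt(-2 - 6))*34 = (9*sqrt(-8))*34 = (9*(2*I*sqrt(2)))*34 = (18*I*sqrt(2))*34 = 612*I*sqrt(2)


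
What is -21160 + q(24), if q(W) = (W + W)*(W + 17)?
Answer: -19192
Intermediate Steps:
q(W) = 2*W*(17 + W) (q(W) = (2*W)*(17 + W) = 2*W*(17 + W))
-21160 + q(24) = -21160 + 2*24*(17 + 24) = -21160 + 2*24*41 = -21160 + 1968 = -19192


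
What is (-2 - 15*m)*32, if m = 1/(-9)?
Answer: -32/3 ≈ -10.667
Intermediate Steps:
m = -⅑ ≈ -0.11111
(-2 - 15*m)*32 = (-2 - 15*(-⅑))*32 = (-2 + 5/3)*32 = -⅓*32 = -32/3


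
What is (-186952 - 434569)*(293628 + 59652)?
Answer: -219570938880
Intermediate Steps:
(-186952 - 434569)*(293628 + 59652) = -621521*353280 = -219570938880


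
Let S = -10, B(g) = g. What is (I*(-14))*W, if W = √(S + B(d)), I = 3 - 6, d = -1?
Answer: 42*I*√11 ≈ 139.3*I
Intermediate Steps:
I = -3
W = I*√11 (W = √(-10 - 1) = √(-11) = I*√11 ≈ 3.3166*I)
(I*(-14))*W = (-3*(-14))*(I*√11) = 42*(I*√11) = 42*I*√11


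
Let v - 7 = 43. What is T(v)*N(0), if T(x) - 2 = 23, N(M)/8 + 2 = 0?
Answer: -400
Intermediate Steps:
v = 50 (v = 7 + 43 = 50)
N(M) = -16 (N(M) = -16 + 8*0 = -16 + 0 = -16)
T(x) = 25 (T(x) = 2 + 23 = 25)
T(v)*N(0) = 25*(-16) = -400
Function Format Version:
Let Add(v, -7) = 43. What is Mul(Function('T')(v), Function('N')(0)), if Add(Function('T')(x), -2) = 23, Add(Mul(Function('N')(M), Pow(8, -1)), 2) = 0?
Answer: -400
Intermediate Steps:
v = 50 (v = Add(7, 43) = 50)
Function('N')(M) = -16 (Function('N')(M) = Add(-16, Mul(8, 0)) = Add(-16, 0) = -16)
Function('T')(x) = 25 (Function('T')(x) = Add(2, 23) = 25)
Mul(Function('T')(v), Function('N')(0)) = Mul(25, -16) = -400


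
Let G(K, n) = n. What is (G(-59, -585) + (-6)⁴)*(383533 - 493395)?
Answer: -78111882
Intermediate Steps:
(G(-59, -585) + (-6)⁴)*(383533 - 493395) = (-585 + (-6)⁴)*(383533 - 493395) = (-585 + 1296)*(-109862) = 711*(-109862) = -78111882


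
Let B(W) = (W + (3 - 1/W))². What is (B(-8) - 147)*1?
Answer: -7887/64 ≈ -123.23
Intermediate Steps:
B(W) = (3 + W - 1/W)²
(B(-8) - 147)*1 = ((-1 + (-8)² + 3*(-8))²/(-8)² - 147)*1 = ((-1 + 64 - 24)²/64 - 147)*1 = ((1/64)*39² - 147)*1 = ((1/64)*1521 - 147)*1 = (1521/64 - 147)*1 = -7887/64*1 = -7887/64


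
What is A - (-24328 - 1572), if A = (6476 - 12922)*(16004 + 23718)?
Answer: -256022112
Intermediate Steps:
A = -256048012 (A = -6446*39722 = -256048012)
A - (-24328 - 1572) = -256048012 - (-24328 - 1572) = -256048012 - 1*(-25900) = -256048012 + 25900 = -256022112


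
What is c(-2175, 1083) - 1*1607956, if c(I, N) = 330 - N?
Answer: -1608709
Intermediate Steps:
c(-2175, 1083) - 1*1607956 = (330 - 1*1083) - 1*1607956 = (330 - 1083) - 1607956 = -753 - 1607956 = -1608709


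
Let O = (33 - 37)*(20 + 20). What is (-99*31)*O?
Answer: 491040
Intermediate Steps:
O = -160 (O = -4*40 = -160)
(-99*31)*O = -99*31*(-160) = -3069*(-160) = 491040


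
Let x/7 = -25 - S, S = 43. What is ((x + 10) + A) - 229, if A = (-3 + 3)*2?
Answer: -695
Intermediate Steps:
x = -476 (x = 7*(-25 - 1*43) = 7*(-25 - 43) = 7*(-68) = -476)
A = 0 (A = 0*2 = 0)
((x + 10) + A) - 229 = ((-476 + 10) + 0) - 229 = (-466 + 0) - 229 = -466 - 229 = -695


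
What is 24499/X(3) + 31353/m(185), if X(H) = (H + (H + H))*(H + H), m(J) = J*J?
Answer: 840171337/1848150 ≈ 454.60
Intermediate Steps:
m(J) = J²
X(H) = 6*H² (X(H) = (H + 2*H)*(2*H) = (3*H)*(2*H) = 6*H²)
24499/X(3) + 31353/m(185) = 24499/((6*3²)) + 31353/(185²) = 24499/((6*9)) + 31353/34225 = 24499/54 + 31353*(1/34225) = 24499*(1/54) + 31353/34225 = 24499/54 + 31353/34225 = 840171337/1848150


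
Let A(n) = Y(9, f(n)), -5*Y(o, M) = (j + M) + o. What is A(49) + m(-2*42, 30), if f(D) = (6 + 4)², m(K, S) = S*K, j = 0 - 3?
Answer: -12706/5 ≈ -2541.2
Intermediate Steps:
j = -3
m(K, S) = K*S
f(D) = 100 (f(D) = 10² = 100)
Y(o, M) = ⅗ - M/5 - o/5 (Y(o, M) = -((-3 + M) + o)/5 = -(-3 + M + o)/5 = ⅗ - M/5 - o/5)
A(n) = -106/5 (A(n) = ⅗ - ⅕*100 - ⅕*9 = ⅗ - 20 - 9/5 = -106/5)
A(49) + m(-2*42, 30) = -106/5 - 2*42*30 = -106/5 - 84*30 = -106/5 - 2520 = -12706/5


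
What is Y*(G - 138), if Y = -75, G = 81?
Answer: 4275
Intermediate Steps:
Y*(G - 138) = -75*(81 - 138) = -75*(-57) = 4275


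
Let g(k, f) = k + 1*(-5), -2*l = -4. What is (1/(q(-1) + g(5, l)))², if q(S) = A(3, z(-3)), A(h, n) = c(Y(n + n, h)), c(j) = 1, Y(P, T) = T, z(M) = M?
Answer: 1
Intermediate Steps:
l = 2 (l = -½*(-4) = 2)
g(k, f) = -5 + k (g(k, f) = k - 5 = -5 + k)
A(h, n) = 1
q(S) = 1
(1/(q(-1) + g(5, l)))² = (1/(1 + (-5 + 5)))² = (1/(1 + 0))² = (1/1)² = 1² = 1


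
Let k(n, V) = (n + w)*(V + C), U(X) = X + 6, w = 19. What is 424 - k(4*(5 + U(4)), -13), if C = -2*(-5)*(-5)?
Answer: 5401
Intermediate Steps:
C = -50 (C = 10*(-5) = -50)
U(X) = 6 + X
k(n, V) = (-50 + V)*(19 + n) (k(n, V) = (n + 19)*(V - 50) = (19 + n)*(-50 + V) = (-50 + V)*(19 + n))
424 - k(4*(5 + U(4)), -13) = 424 - (-950 - 200*(5 + (6 + 4)) + 19*(-13) - 52*(5 + (6 + 4))) = 424 - (-950 - 200*(5 + 10) - 247 - 52*(5 + 10)) = 424 - (-950 - 200*15 - 247 - 52*15) = 424 - (-950 - 50*60 - 247 - 13*60) = 424 - (-950 - 3000 - 247 - 780) = 424 - 1*(-4977) = 424 + 4977 = 5401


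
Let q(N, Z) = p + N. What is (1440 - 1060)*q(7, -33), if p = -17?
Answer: -3800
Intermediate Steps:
q(N, Z) = -17 + N
(1440 - 1060)*q(7, -33) = (1440 - 1060)*(-17 + 7) = 380*(-10) = -3800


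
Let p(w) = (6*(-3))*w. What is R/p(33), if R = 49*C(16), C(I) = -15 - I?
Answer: 1519/594 ≈ 2.5572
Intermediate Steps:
p(w) = -18*w
R = -1519 (R = 49*(-15 - 1*16) = 49*(-15 - 16) = 49*(-31) = -1519)
R/p(33) = -1519/((-18*33)) = -1519/(-594) = -1519*(-1/594) = 1519/594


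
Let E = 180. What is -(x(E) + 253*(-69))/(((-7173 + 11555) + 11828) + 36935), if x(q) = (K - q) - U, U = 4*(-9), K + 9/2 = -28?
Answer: 35267/106290 ≈ 0.33180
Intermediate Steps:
K = -65/2 (K = -9/2 - 28 = -65/2 ≈ -32.500)
U = -36
x(q) = 7/2 - q (x(q) = (-65/2 - q) - 1*(-36) = (-65/2 - q) + 36 = 7/2 - q)
-(x(E) + 253*(-69))/(((-7173 + 11555) + 11828) + 36935) = -((7/2 - 1*180) + 253*(-69))/(((-7173 + 11555) + 11828) + 36935) = -((7/2 - 180) - 17457)/((4382 + 11828) + 36935) = -(-353/2 - 17457)/(16210 + 36935) = -(-35267)/(2*53145) = -1*(-35267/106290) = 35267/106290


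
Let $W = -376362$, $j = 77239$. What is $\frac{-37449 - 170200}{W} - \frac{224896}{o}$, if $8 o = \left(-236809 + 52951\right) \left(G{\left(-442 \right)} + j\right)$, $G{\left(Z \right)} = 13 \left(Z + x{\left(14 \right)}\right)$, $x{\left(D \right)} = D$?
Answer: $\frac{456180043315361}{826617795403050} \approx 0.55186$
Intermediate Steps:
$G{\left(Z \right)} = 182 + 13 Z$ ($G{\left(Z \right)} = 13 \left(Z + 14\right) = 13 \left(14 + Z\right) = 182 + 13 Z$)
$o = - \frac{6589011075}{4}$ ($o = \frac{\left(-236809 + 52951\right) \left(\left(182 + 13 \left(-442\right)\right) + 77239\right)}{8} = \frac{\left(-183858\right) \left(\left(182 - 5746\right) + 77239\right)}{8} = \frac{\left(-183858\right) \left(-5564 + 77239\right)}{8} = \frac{\left(-183858\right) 71675}{8} = \frac{1}{8} \left(-13178022150\right) = - \frac{6589011075}{4} \approx -1.6473 \cdot 10^{9}$)
$\frac{-37449 - 170200}{W} - \frac{224896}{o} = \frac{-37449 - 170200}{-376362} - \frac{224896}{- \frac{6589011075}{4}} = \left(-207649\right) \left(- \frac{1}{376362}\right) - - \frac{899584}{6589011075} = \frac{207649}{376362} + \frac{899584}{6589011075} = \frac{456180043315361}{826617795403050}$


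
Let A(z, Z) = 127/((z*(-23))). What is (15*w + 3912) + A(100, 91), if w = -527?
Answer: -9184027/2300 ≈ -3993.1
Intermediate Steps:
A(z, Z) = -127/(23*z) (A(z, Z) = 127/((-23*z)) = 127*(-1/(23*z)) = -127/(23*z))
(15*w + 3912) + A(100, 91) = (15*(-527) + 3912) - 127/23/100 = (-7905 + 3912) - 127/23*1/100 = -3993 - 127/2300 = -9184027/2300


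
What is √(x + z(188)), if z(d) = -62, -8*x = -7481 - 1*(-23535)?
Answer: 5*I*√331/2 ≈ 45.484*I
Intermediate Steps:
x = -8027/4 (x = -(-7481 - 1*(-23535))/8 = -(-7481 + 23535)/8 = -⅛*16054 = -8027/4 ≈ -2006.8)
√(x + z(188)) = √(-8027/4 - 62) = √(-8275/4) = 5*I*√331/2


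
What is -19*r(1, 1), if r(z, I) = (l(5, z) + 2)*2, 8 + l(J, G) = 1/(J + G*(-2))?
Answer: 646/3 ≈ 215.33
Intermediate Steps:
l(J, G) = -8 + 1/(J - 2*G) (l(J, G) = -8 + 1/(J + G*(-2)) = -8 + 1/(J - 2*G))
r(z, I) = 4 + 2*(39 - 16*z)/(-5 + 2*z) (r(z, I) = ((-1 - 16*z + 8*5)/(-1*5 + 2*z) + 2)*2 = ((-1 - 16*z + 40)/(-5 + 2*z) + 2)*2 = ((39 - 16*z)/(-5 + 2*z) + 2)*2 = (2 + (39 - 16*z)/(-5 + 2*z))*2 = 4 + 2*(39 - 16*z)/(-5 + 2*z))
-19*r(1, 1) = -38*(29 - 12*1)/(-5 + 2*1) = -38*(29 - 12)/(-5 + 2) = -38*17/(-3) = -38*(-1)*17/3 = -19*(-34/3) = 646/3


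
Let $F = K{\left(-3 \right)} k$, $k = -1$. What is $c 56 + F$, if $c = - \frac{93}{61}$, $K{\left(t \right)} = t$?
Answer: $- \frac{5025}{61} \approx -82.377$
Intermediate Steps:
$c = - \frac{93}{61}$ ($c = \left(-93\right) \frac{1}{61} = - \frac{93}{61} \approx -1.5246$)
$F = 3$ ($F = \left(-3\right) \left(-1\right) = 3$)
$c 56 + F = \left(- \frac{93}{61}\right) 56 + 3 = - \frac{5208}{61} + 3 = - \frac{5025}{61}$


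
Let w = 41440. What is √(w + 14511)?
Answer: √55951 ≈ 236.54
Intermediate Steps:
√(w + 14511) = √(41440 + 14511) = √55951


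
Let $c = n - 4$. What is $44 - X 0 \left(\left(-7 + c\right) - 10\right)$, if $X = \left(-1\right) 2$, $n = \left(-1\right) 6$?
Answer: $0$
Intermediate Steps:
$n = -6$
$c = -10$ ($c = -6 - 4 = -10$)
$X = -2$
$44 - X 0 \left(\left(-7 + c\right) - 10\right) = 44 \left(-1\right) \left(-2\right) 0 \left(\left(-7 - 10\right) - 10\right) = 44 \cdot 2 \cdot 0 \left(-17 - 10\right) = 44 \cdot 0 \left(-27\right) = 0 \left(-27\right) = 0$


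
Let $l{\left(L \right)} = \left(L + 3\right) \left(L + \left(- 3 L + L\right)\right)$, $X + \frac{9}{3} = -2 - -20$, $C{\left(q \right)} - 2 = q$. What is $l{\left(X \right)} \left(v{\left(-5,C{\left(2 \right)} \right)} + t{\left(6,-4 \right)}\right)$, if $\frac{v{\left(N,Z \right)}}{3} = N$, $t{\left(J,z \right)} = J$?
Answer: $2430$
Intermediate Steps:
$C{\left(q \right)} = 2 + q$
$v{\left(N,Z \right)} = 3 N$
$X = 15$ ($X = -3 - -18 = -3 + \left(-2 + 20\right) = -3 + 18 = 15$)
$l{\left(L \right)} = - L \left(3 + L\right)$ ($l{\left(L \right)} = \left(3 + L\right) \left(L - 2 L\right) = \left(3 + L\right) \left(- L\right) = - L \left(3 + L\right)$)
$l{\left(X \right)} \left(v{\left(-5,C{\left(2 \right)} \right)} + t{\left(6,-4 \right)}\right) = \left(-1\right) 15 \left(3 + 15\right) \left(3 \left(-5\right) + 6\right) = \left(-1\right) 15 \cdot 18 \left(-15 + 6\right) = \left(-270\right) \left(-9\right) = 2430$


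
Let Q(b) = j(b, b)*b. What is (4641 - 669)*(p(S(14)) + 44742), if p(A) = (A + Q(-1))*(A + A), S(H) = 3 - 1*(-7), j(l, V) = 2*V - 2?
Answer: 178827384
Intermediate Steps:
j(l, V) = -2 + 2*V
Q(b) = b*(-2 + 2*b) (Q(b) = (-2 + 2*b)*b = b*(-2 + 2*b))
S(H) = 10 (S(H) = 3 + 7 = 10)
p(A) = 2*A*(4 + A) (p(A) = (A + 2*(-1)*(-1 - 1))*(A + A) = (A + 2*(-1)*(-2))*(2*A) = (A + 4)*(2*A) = (4 + A)*(2*A) = 2*A*(4 + A))
(4641 - 669)*(p(S(14)) + 44742) = (4641 - 669)*(2*10*(4 + 10) + 44742) = 3972*(2*10*14 + 44742) = 3972*(280 + 44742) = 3972*45022 = 178827384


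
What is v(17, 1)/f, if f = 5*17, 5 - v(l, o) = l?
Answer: -12/85 ≈ -0.14118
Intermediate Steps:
v(l, o) = 5 - l
f = 85
v(17, 1)/f = (5 - 1*17)/85 = (5 - 17)*(1/85) = -12*1/85 = -12/85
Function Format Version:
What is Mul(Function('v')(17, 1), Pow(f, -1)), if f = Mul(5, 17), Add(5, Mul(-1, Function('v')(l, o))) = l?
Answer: Rational(-12, 85) ≈ -0.14118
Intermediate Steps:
Function('v')(l, o) = Add(5, Mul(-1, l))
f = 85
Mul(Function('v')(17, 1), Pow(f, -1)) = Mul(Add(5, Mul(-1, 17)), Pow(85, -1)) = Mul(Add(5, -17), Rational(1, 85)) = Mul(-12, Rational(1, 85)) = Rational(-12, 85)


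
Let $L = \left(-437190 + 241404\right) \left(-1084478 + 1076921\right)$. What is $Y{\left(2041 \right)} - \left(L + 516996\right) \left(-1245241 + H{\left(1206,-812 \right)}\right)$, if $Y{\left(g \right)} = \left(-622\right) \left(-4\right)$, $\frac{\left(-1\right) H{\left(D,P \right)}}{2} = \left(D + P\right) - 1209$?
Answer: $1840633568785066$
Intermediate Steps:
$H{\left(D,P \right)} = 2418 - 2 D - 2 P$ ($H{\left(D,P \right)} = - 2 \left(\left(D + P\right) - 1209\right) = - 2 \left(-1209 + D + P\right) = 2418 - 2 D - 2 P$)
$L = 1479554802$ ($L = \left(-195786\right) \left(-7557\right) = 1479554802$)
$Y{\left(g \right)} = 2488$
$Y{\left(2041 \right)} - \left(L + 516996\right) \left(-1245241 + H{\left(1206,-812 \right)}\right) = 2488 - \left(1479554802 + 516996\right) \left(-1245241 - -1630\right) = 2488 - 1480071798 \left(-1245241 + \left(2418 - 2412 + 1624\right)\right) = 2488 - 1480071798 \left(-1245241 + 1630\right) = 2488 - 1480071798 \left(-1243611\right) = 2488 - -1840633568782578 = 2488 + 1840633568782578 = 1840633568785066$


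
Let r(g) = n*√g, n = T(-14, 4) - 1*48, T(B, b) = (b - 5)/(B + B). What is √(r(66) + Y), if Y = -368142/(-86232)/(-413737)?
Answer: √(-4469323337867213 - 20774817111614898077081*√66)/20811798574 ≈ 19.74*I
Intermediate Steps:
Y = -61357/5946228164 (Y = -368142*(-1/86232)*(-1/413737) = (61357/14372)*(-1/413737) = -61357/5946228164 ≈ -1.0319e-5)
T(B, b) = (-5 + b)/(2*B) (T(B, b) = (-5 + b)/((2*B)) = (-5 + b)*(1/(2*B)) = (-5 + b)/(2*B))
n = -1343/28 (n = (½)*(-5 + 4)/(-14) - 1*48 = (½)*(-1/14)*(-1) - 48 = 1/28 - 48 = -1343/28 ≈ -47.964)
r(g) = -1343*√g/28
√(r(66) + Y) = √(-1343*√66/28 - 61357/5946228164) = √(-61357/5946228164 - 1343*√66/28)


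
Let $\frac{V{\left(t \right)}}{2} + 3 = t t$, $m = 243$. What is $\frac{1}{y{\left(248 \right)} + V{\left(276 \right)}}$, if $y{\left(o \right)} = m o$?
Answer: $\frac{1}{212610} \approx 4.7034 \cdot 10^{-6}$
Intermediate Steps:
$V{\left(t \right)} = -6 + 2 t^{2}$ ($V{\left(t \right)} = -6 + 2 t t = -6 + 2 t^{2}$)
$y{\left(o \right)} = 243 o$
$\frac{1}{y{\left(248 \right)} + V{\left(276 \right)}} = \frac{1}{243 \cdot 248 - \left(6 - 2 \cdot 276^{2}\right)} = \frac{1}{60264 + \left(-6 + 2 \cdot 76176\right)} = \frac{1}{60264 + \left(-6 + 152352\right)} = \frac{1}{60264 + 152346} = \frac{1}{212610}$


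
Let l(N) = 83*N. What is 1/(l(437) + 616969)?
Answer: 1/653240 ≈ 1.5308e-6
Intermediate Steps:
1/(l(437) + 616969) = 1/(83*437 + 616969) = 1/(36271 + 616969) = 1/653240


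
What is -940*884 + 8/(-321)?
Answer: -266738168/321 ≈ -8.3096e+5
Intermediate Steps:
-940*884 + 8/(-321) = -830960 + 8*(-1/321) = -830960 - 8/321 = -266738168/321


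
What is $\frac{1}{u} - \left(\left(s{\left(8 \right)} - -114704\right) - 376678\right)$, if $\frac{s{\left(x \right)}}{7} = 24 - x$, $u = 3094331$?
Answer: $\frac{810287704323}{3094331} \approx 2.6186 \cdot 10^{5}$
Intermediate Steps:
$s{\left(x \right)} = 168 - 7 x$ ($s{\left(x \right)} = 7 \left(24 - x\right) = 168 - 7 x$)
$\frac{1}{u} - \left(\left(s{\left(8 \right)} - -114704\right) - 376678\right) = \frac{1}{3094331} - \left(\left(\left(168 - 56\right) - -114704\right) - 376678\right) = \frac{1}{3094331} - \left(\left(\left(168 - 56\right) + 114704\right) - 376678\right) = \frac{1}{3094331} - \left(\left(112 + 114704\right) - 376678\right) = \frac{1}{3094331} - \left(114816 - 376678\right) = \frac{1}{3094331} - -261862 = \frac{1}{3094331} + 261862 = \frac{810287704323}{3094331}$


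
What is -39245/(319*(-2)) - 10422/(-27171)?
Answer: 119219459/1926122 ≈ 61.896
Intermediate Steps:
-39245/(319*(-2)) - 10422/(-27171) = -39245/(-638) - 10422*(-1/27171) = -39245*(-1/638) + 1158/3019 = 39245/638 + 1158/3019 = 119219459/1926122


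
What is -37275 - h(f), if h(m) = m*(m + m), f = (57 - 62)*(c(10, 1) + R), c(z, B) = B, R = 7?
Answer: -40475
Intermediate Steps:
f = -40 (f = (57 - 62)*(1 + 7) = -5*8 = -40)
h(m) = 2*m² (h(m) = m*(2*m) = 2*m²)
-37275 - h(f) = -37275 - 2*(-40)² = -37275 - 2*1600 = -37275 - 1*3200 = -37275 - 3200 = -40475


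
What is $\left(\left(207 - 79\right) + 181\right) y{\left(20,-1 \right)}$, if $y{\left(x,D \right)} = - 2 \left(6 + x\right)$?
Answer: $-16068$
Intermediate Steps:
$y{\left(x,D \right)} = -12 - 2 x$
$\left(\left(207 - 79\right) + 181\right) y{\left(20,-1 \right)} = \left(\left(207 - 79\right) + 181\right) \left(-12 - 40\right) = \left(128 + 181\right) \left(-12 - 40\right) = 309 \left(-52\right) = -16068$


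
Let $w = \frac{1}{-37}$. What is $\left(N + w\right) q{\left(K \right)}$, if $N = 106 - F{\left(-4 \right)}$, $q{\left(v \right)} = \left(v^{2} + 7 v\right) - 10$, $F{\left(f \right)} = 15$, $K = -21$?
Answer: $\frac{955944}{37} \approx 25836.0$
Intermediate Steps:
$q{\left(v \right)} = -10 + v^{2} + 7 v$
$w = - \frac{1}{37} \approx -0.027027$
$N = 91$ ($N = 106 - 15 = 91$)
$\left(N + w\right) q{\left(K \right)} = \left(91 - \frac{1}{37}\right) \left(-10 + \left(-21\right)^{2} + 7 \left(-21\right)\right) = \frac{3366 \left(-10 + 441 - 147\right)}{37} = \frac{3366}{37} \cdot 284 = \frac{955944}{37}$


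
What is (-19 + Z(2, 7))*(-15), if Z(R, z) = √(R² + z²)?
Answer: 285 - 15*√53 ≈ 175.80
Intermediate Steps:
(-19 + Z(2, 7))*(-15) = (-19 + √(2² + 7²))*(-15) = (-19 + √(4 + 49))*(-15) = (-19 + √53)*(-15) = 285 - 15*√53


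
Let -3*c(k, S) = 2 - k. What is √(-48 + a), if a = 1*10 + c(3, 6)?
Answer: I*√339/3 ≈ 6.1373*I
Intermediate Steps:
c(k, S) = -⅔ + k/3 (c(k, S) = -(2 - k)/3 = -⅔ + k/3)
a = 31/3 (a = 1*10 + (-⅔ + (⅓)*3) = 10 + (-⅔ + 1) = 10 + ⅓ = 31/3 ≈ 10.333)
√(-48 + a) = √(-48 + 31/3) = √(-113/3) = I*√339/3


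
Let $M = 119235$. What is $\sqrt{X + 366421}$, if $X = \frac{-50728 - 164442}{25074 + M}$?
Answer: $\frac{\sqrt{7630718328907971}}{144309} \approx 605.33$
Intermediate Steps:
$X = - \frac{215170}{144309}$ ($X = \frac{-50728 - 164442}{25074 + 119235} = - \frac{215170}{144309} \approx -1.491$)
$\sqrt{X + 366421} = \sqrt{- \frac{215170}{144309} + 366421} = \sqrt{\frac{52877632919}{144309}} = \frac{\sqrt{7630718328907971}}{144309}$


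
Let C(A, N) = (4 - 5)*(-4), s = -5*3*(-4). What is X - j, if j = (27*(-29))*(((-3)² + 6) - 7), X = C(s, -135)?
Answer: 6268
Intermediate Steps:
s = 60 (s = -15*(-4) = 60)
C(A, N) = 4 (C(A, N) = -1*(-4) = 4)
X = 4
j = -6264 (j = -783*((9 + 6) - 7) = -783*(15 - 7) = -783*8 = -6264)
X - j = 4 - 1*(-6264) = 4 + 6264 = 6268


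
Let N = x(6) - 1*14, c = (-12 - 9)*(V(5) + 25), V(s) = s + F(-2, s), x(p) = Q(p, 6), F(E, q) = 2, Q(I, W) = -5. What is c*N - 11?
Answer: 12757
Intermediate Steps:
x(p) = -5
V(s) = 2 + s (V(s) = s + 2 = 2 + s)
c = -672 (c = (-12 - 9)*((2 + 5) + 25) = -21*(7 + 25) = -21*32 = -672)
N = -19 (N = -5 - 1*14 = -5 - 14 = -19)
c*N - 11 = -672*(-19) - 11 = 12768 - 11 = 12757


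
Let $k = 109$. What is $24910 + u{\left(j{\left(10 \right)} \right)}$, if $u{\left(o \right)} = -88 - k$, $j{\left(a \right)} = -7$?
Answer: $24713$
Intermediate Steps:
$u{\left(o \right)} = -197$ ($u{\left(o \right)} = -88 - 109 = -197$)
$24910 + u{\left(j{\left(10 \right)} \right)} = 24910 - 197 = 24713$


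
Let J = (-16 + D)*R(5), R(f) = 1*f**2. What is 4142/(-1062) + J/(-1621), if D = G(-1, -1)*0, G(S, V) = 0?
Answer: -3144691/860751 ≈ -3.6534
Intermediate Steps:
R(f) = f**2
D = 0 (D = 0*0 = 0)
J = -400 (J = (-16 + 0)*5**2 = -16*25 = -400)
4142/(-1062) + J/(-1621) = 4142/(-1062) - 400/(-1621) = 4142*(-1/1062) - 400*(-1/1621) = -2071/531 + 400/1621 = -3144691/860751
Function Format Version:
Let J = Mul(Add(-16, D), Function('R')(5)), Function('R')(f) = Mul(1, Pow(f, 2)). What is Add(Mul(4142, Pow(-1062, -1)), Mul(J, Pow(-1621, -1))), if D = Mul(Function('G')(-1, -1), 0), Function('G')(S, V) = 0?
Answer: Rational(-3144691, 860751) ≈ -3.6534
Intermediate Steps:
Function('R')(f) = Pow(f, 2)
D = 0 (D = Mul(0, 0) = 0)
J = -400 (J = Mul(Add(-16, 0), Pow(5, 2)) = Mul(-16, 25) = -400)
Add(Mul(4142, Pow(-1062, -1)), Mul(J, Pow(-1621, -1))) = Add(Mul(4142, Pow(-1062, -1)), Mul(-400, Pow(-1621, -1))) = Add(Mul(4142, Rational(-1, 1062)), Mul(-400, Rational(-1, 1621))) = Add(Rational(-2071, 531), Rational(400, 1621)) = Rational(-3144691, 860751)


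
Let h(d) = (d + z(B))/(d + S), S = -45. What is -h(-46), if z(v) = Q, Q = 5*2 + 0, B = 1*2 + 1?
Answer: -36/91 ≈ -0.39560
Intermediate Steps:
B = 3 (B = 2 + 1 = 3)
Q = 10 (Q = 10 + 0 = 10)
z(v) = 10
h(d) = (10 + d)/(-45 + d) (h(d) = (d + 10)/(d - 45) = (10 + d)/(-45 + d))
-h(-46) = -(10 - 46)/(-45 - 46) = -(-36)/(-91) = -(-1)*(-36)/91 = -1*36/91 = -36/91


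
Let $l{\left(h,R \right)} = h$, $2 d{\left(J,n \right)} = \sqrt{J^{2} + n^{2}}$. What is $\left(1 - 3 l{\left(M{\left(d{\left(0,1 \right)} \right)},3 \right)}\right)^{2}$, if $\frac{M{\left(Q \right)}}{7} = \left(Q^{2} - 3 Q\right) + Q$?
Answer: $\frac{4489}{16} \approx 280.56$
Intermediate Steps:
$d{\left(J,n \right)} = \frac{\sqrt{J^{2} + n^{2}}}{2}$
$M{\left(Q \right)} = - 14 Q + 7 Q^{2}$ ($M{\left(Q \right)} = 7 \left(\left(Q^{2} - 3 Q\right) + Q\right) = 7 \left(Q^{2} - 2 Q\right) = - 14 Q + 7 Q^{2}$)
$\left(1 - 3 l{\left(M{\left(d{\left(0,1 \right)} \right)},3 \right)}\right)^{2} = \left(1 - 3 \cdot 7 \frac{\sqrt{0^{2} + 1^{2}}}{2} \left(-2 + \frac{\sqrt{0^{2} + 1^{2}}}{2}\right)\right)^{2} = \left(1 - 3 \cdot 7 \frac{\sqrt{0 + 1}}{2} \left(-2 + \frac{\sqrt{0 + 1}}{2}\right)\right)^{2} = \left(1 - 3 \cdot 7 \frac{\sqrt{1}}{2} \left(-2 + \frac{\sqrt{1}}{2}\right)\right)^{2} = \left(1 - 3 \cdot 7 \cdot \frac{1}{2} \cdot 1 \left(-2 + \frac{1}{2} \cdot 1\right)\right)^{2} = \left(1 - 3 \cdot 7 \cdot \frac{1}{2} \left(-2 + \frac{1}{2}\right)\right)^{2} = \left(1 - 3 \cdot 7 \cdot \frac{1}{2} \left(- \frac{3}{2}\right)\right)^{2} = \left(1 - - \frac{63}{4}\right)^{2} = \left(1 + \frac{63}{4}\right)^{2} = \left(\frac{67}{4}\right)^{2} = \frac{4489}{16}$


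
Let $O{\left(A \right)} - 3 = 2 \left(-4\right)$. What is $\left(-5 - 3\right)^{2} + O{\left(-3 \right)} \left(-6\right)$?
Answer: $94$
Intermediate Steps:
$O{\left(A \right)} = -5$ ($O{\left(A \right)} = 3 + 2 \left(-4\right) = 3 - 8 = -5$)
$\left(-5 - 3\right)^{2} + O{\left(-3 \right)} \left(-6\right) = \left(-5 - 3\right)^{2} - -30 = \left(-8\right)^{2} + 30 = 64 + 30 = 94$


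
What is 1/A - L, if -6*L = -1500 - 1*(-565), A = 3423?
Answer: -355611/2282 ≈ -155.83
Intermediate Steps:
L = 935/6 (L = -(-1500 - 1*(-565))/6 = -(-1500 + 565)/6 = -⅙*(-935) = 935/6 ≈ 155.83)
1/A - L = 1/3423 - 1*935/6 = 1/3423 - 935/6 = -355611/2282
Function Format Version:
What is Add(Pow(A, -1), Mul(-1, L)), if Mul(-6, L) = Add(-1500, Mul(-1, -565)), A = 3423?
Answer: Rational(-355611, 2282) ≈ -155.83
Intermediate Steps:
L = Rational(935, 6) (L = Mul(Rational(-1, 6), Add(-1500, Mul(-1, -565))) = Mul(Rational(-1, 6), Add(-1500, 565)) = Mul(Rational(-1, 6), -935) = Rational(935, 6) ≈ 155.83)
Add(Pow(A, -1), Mul(-1, L)) = Add(Pow(3423, -1), Mul(-1, Rational(935, 6))) = Add(Rational(1, 3423), Rational(-935, 6)) = Rational(-355611, 2282)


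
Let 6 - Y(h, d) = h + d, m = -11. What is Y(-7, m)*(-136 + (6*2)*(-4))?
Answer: -4416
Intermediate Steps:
Y(h, d) = 6 - d - h (Y(h, d) = 6 - (h + d) = 6 - (d + h) = 6 + (-d - h) = 6 - d - h)
Y(-7, m)*(-136 + (6*2)*(-4)) = (6 - 1*(-11) - 1*(-7))*(-136 + (6*2)*(-4)) = (6 + 11 + 7)*(-136 + 12*(-4)) = 24*(-136 - 48) = 24*(-184) = -4416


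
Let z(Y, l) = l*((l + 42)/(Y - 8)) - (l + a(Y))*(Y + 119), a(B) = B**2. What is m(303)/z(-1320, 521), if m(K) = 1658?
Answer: 2201824/2779833211365 ≈ 7.9207e-7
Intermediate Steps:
z(Y, l) = -(119 + Y)*(l + Y**2) + l*(42 + l)/(-8 + Y) (z(Y, l) = l*((l + 42)/(Y - 8)) - (l + Y**2)*(Y + 119) = l*((42 + l)/(-8 + Y)) - (l + Y**2)*(119 + Y) = l*((42 + l)/(-8 + Y)) - (119 + Y)*(l + Y**2) = l*(42 + l)/(-8 + Y) - (119 + Y)*(l + Y**2) = -(119 + Y)*(l + Y**2) + l*(42 + l)/(-8 + Y))
m(303)/z(-1320, 521) = 1658/(((521**2 - 1*(-1320)**4 - 111*(-1320)**3 + 952*(-1320)**2 + 994*521 - 1*521*(-1320)**2 - 111*(-1320)*521)/(-8 - 1320))) = 1658/(((271441 - 1*3035957760000 - 111*(-2299968000) + 952*1742400 + 517874 - 1*521*1742400 + 76336920)/(-1328))) = 1658/((-(271441 - 3035957760000 + 255296448000 + 1658764800 + 517874 - 907790400 + 76336920)/1328)) = 1658/((-1/1328*(-2779833211365))) = 1658/(2779833211365/1328) = 1658*(1328/2779833211365) = 2201824/2779833211365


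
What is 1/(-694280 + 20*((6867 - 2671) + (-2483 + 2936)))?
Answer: -1/601300 ≈ -1.6631e-6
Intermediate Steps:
1/(-694280 + 20*((6867 - 2671) + (-2483 + 2936))) = 1/(-694280 + 20*(4196 + 453)) = 1/(-694280 + 20*4649) = 1/(-694280 + 92980) = 1/(-601300) = -1/601300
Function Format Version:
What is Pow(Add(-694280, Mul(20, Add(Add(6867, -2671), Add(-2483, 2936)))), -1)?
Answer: Rational(-1, 601300) ≈ -1.6631e-6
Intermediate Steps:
Pow(Add(-694280, Mul(20, Add(Add(6867, -2671), Add(-2483, 2936)))), -1) = Pow(Add(-694280, Mul(20, Add(4196, 453))), -1) = Pow(Add(-694280, Mul(20, 4649)), -1) = Pow(Add(-694280, 92980), -1) = Pow(-601300, -1) = Rational(-1, 601300)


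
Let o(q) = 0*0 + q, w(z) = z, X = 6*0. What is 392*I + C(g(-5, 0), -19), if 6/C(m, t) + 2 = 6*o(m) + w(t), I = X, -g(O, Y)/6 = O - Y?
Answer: 2/53 ≈ 0.037736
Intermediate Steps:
X = 0
o(q) = q (o(q) = 0 + q = q)
g(O, Y) = -6*O + 6*Y (g(O, Y) = -6*(O - Y) = -6*O + 6*Y)
I = 0
C(m, t) = 6/(-2 + t + 6*m) (C(m, t) = 6/(-2 + (6*m + t)) = 6/(-2 + (t + 6*m)) = 6/(-2 + t + 6*m))
392*I + C(g(-5, 0), -19) = 392*0 + 6/(-2 - 19 + 6*(-6*(-5) + 6*0)) = 0 + 6/(-2 - 19 + 6*(30 + 0)) = 0 + 6/(-2 - 19 + 6*30) = 0 + 6/(-2 - 19 + 180) = 0 + 6/159 = 0 + 6*(1/159) = 0 + 2/53 = 2/53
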